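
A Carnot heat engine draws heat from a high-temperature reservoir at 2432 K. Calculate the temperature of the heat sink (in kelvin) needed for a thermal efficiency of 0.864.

From η = 1 − T_C/T_H, T_C = T_H·(1 − η) = 2432.00 × (1 − 0.864) = 331 K.

T_C ≈ 331 K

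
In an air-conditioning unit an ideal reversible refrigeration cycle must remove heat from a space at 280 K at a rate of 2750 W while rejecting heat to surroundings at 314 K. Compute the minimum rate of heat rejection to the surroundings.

For a reversible cycle Q_H/Q_C = T_H/T_C, so Q_H = Q_C·T_H/T_C = 2750 × 314.00/280.00 = 3084 W.

Q̇_H ≈ 3084 W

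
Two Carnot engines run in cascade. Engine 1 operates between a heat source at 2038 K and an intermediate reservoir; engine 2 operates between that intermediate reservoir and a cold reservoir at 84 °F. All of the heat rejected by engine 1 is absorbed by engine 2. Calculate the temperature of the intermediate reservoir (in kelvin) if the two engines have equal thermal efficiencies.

T_m ≈ 784.6 K

T_C = 84 °F → (84 − 32) × 5/9 = 28.89 °C = 302.04 K.
Equal efficiencies require 1 − T_m/T_H = 1 − T_C/T_m, i.e. T_m/T_H = T_C/T_m, so T_m = √(T_H·T_C) = √(2038.00 × 302.04) = 784.6 K.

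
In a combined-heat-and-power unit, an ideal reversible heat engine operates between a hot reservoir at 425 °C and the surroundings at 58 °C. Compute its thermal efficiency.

η ≈ 0.526

T_H = 425 °C → 425 + 273.15 = 698.15 K.
T_C = 58 °C → 58 + 273.15 = 331.15 K.
The Carnot efficiency is η = 1 − T_C/T_H = 1 − 331.15/698.15 = 0.526.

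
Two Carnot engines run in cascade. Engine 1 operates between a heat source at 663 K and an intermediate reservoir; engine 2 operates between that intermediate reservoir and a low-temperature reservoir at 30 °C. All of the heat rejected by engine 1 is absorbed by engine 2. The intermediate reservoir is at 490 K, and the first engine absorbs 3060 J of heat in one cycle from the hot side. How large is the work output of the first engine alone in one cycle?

W₁ ≈ 798 J

T_C = 30 °C → 30 + 273.15 = 303.15 K.
First-stage efficiency η₁ = 1 − T_m/T_H = 1 − 490.00/663.00 = 0.2609.
W₁ = η₁·Q_H = 0.2609 × 3060 = 798 J.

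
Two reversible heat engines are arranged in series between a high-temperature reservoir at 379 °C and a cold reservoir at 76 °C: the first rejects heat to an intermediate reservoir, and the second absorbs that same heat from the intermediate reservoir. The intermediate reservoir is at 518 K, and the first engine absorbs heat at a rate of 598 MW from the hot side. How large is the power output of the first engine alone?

Ẇ₁ ≈ 123.0 MW

T_H = 379 °C → 379 + 273.15 = 652.15 K.
T_C = 76 °C → 76 + 273.15 = 349.15 K.
First-stage efficiency η₁ = 1 − T_m/T_H = 1 − 518.00/652.15 = 0.2057.
W₁ = η₁·Q_H = 0.2057 × 598 = 123.0 MW.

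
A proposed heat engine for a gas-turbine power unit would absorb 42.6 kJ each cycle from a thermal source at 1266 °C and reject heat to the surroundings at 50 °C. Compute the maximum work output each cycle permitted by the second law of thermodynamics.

T_H = 1266 °C → 1266 + 273.15 = 1539.15 K.
T_C = 50 °C → 50 + 273.15 = 323.15 K.
No engine can exceed the Carnot limit: η_max = 1 − T_C/T_H = 1 − 323.15/1539.15 = 0.7900.
W_max = η_max · Q_H = 0.7900 × 42.6 = 33.7 kJ.

W_max ≈ 33.7 kJ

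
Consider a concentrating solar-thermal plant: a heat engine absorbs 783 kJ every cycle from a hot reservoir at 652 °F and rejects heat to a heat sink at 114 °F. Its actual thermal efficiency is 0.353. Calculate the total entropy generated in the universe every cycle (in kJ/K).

T_H = 652 °F → (652 − 32) × 5/9 = 344.44 °C = 617.59 K.
T_C = 114 °F → (114 − 32) × 5/9 = 45.56 °C = 318.71 K.
W = η·Q_H = 0.353 × 783 = 276.4 kJ, so Q_C = Q_H − W = 506.6 kJ.
Reservoir entropy changes: ΔS_H = −Q_H/T_H = −783/617.59 = -1.268 kJ/K and ΔS_C = +Q_C/T_C = 506.6/318.71 = 1.590 kJ/K.
ΔS_univ = −Q_H/T_H + Q_C/T_C = 0.322 kJ/K (> 0, since η = 0.353 < η_Carnot = 0.484).

ΔS_univ ≈ 0.322 kJ/K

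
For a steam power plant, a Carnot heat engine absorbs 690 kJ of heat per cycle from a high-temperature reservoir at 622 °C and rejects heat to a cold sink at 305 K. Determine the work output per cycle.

W ≈ 455 kJ

T_H = 622 °C → 622 + 273.15 = 895.15 K.
The Carnot efficiency is η = 1 − T_C/T_H = 1 − 305.00/895.15 = 0.6593.
W = η·Q_H = 0.6593 × 690 = 455 kJ.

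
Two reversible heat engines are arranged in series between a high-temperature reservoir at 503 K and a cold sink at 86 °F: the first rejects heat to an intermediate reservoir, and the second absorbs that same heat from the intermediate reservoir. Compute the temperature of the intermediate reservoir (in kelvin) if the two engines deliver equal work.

T_C = 86 °F → (86 − 32) × 5/9 = 30.00 °C = 303.15 K.
For reversible stages Q_m = Q_H·(T_m/T_H). Setting W₁ = Q_H(1 − T_m/T_H) equal to W₂ = Q_m(1 − T_C/T_m) = Q_H·(T_m − T_C)/T_H gives T_H − T_m = T_m − T_C, so T_m = (T_H + T_C)/2 = (503.00 + 303.15)/2 = 403 K.

T_m ≈ 403 K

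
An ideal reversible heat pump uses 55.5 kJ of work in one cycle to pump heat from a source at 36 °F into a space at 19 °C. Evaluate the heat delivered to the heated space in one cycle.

Q_H ≈ 966 kJ

T_H = 19 °C → 19 + 273.15 = 292.15 K.
T_C = 36 °F → (36 − 32) × 5/9 = 2.22 °C = 275.37 K.
Reversible heating COP: COP_HP = T_H/(T_H − T_C) = 292.15/16.78 = 17.4129.
Q_H = COP_HP · W = 17.4129 × 55.5 = 966 kJ.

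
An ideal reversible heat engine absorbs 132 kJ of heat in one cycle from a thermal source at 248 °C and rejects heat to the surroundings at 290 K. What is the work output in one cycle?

W ≈ 58.5 kJ

T_H = 248 °C → 248 + 273.15 = 521.15 K.
η_rev = 1 − T_C/T_H = 1 − 290.00/521.15 = 0.4435.
W = η·Q_H = 0.4435 × 132 = 58.5 kJ.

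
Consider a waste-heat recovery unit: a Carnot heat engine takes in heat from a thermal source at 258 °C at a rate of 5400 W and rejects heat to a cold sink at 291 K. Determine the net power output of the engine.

T_H = 258 °C → 258 + 273.15 = 531.15 K.
The Carnot efficiency is η = 1 − T_C/T_H = 1 − 291.00/531.15 = 0.4521.
W = η·Q_H = 0.4521 × 5400 = 2440 W.

Ẇ ≈ 2440 W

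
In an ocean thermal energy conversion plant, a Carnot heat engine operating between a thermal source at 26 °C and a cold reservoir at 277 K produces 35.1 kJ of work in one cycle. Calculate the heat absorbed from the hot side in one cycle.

Q_H ≈ 474.0 kJ

T_H = 26 °C → 26 + 273.15 = 299.15 K.
The Carnot efficiency is η = 1 − T_C/T_H = 1 − 277.00/299.15 = 0.0740.
Q_H = W/η = 35.1/0.0740 = 474.0 kJ.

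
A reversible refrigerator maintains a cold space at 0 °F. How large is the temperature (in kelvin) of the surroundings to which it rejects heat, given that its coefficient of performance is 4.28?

T_C = 0 °F → (0 − 32) × 5/9 = -17.78 °C = 255.37 K.
COP_R = T_C/(T_H − T_C) ⇒ T_H = T_C·(1 + 1/COP_R) = 255.37 × (1 + 1/4.28) = 315 K.

T_H ≈ 315 K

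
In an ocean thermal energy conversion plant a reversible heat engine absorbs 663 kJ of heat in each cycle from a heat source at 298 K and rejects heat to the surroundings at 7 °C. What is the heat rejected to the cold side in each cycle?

T_C = 7 °C → 7 + 273.15 = 280.15 K.
η_rev = 1 − T_C/T_H = 1 − 280.15/298.00 = 0.0599.
For a reversible cycle Q_C/Q_H = T_C/T_H, so Q_C = 663 × 280.15/298.00 = 623 kJ.

Q_C ≈ 623 kJ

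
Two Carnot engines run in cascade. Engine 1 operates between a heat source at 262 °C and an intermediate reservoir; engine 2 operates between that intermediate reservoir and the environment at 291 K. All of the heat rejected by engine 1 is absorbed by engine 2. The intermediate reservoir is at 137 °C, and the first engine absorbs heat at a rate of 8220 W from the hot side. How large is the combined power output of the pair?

T_H = 262 °C → 262 + 273.15 = 535.15 K.
Two reversible stages in series are equivalent to a single Carnot engine between T_H and T_C, so η_total = 1 − T_C/T_H = 1 − 291.00/535.15 = 0.4562.
W_total = η_total · Q_H = 0.4562 × 8220 = 3750 W.

Ẇ_total ≈ 3750 W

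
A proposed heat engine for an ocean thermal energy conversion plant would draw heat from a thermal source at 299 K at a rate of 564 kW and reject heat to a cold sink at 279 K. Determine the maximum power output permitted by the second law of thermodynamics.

Ẇ_max ≈ 37.7 kW

By the Carnot theorem, η_max = 1 − T_C/T_H = 1 − 279.00/299.00 = 0.0669.
W_max = η_max · Q_H = 0.0669 × 564 = 37.7 kW.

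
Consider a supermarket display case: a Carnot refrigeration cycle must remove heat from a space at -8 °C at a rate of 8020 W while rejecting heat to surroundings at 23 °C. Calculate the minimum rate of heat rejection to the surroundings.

T_H = 23 °C → 23 + 273.15 = 296.15 K.
T_C = -8 °C → -8 + 273.15 = 265.15 K.
For a reversible cycle Q_H/Q_C = T_H/T_C, so Q_H = Q_C·T_H/T_C = 8020 × 296.15/265.15 = 8960 W.

Q̇_H ≈ 8960 W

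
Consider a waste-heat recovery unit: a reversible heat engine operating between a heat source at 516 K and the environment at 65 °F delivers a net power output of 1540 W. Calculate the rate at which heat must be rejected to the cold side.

Q̇_C ≈ 1999 W

T_C = 65 °F → (65 − 32) × 5/9 = 18.33 °C = 291.48 K.
For a reversible engine, η = 1 − T_C/T_H = 1 − 291.48/516.00 = 0.4351.
Since Q_C/Q_H = T_C/T_H and Q_H = W/η, Q_C = W·T_C/(T_H − T_C) = 1540 × 291.48/224.52 = 1999 W.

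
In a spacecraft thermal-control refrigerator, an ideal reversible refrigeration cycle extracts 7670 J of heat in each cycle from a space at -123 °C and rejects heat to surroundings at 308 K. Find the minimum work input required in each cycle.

T_C = -123 °C → -123 + 273.15 = 150.15 K.
Carnot COP: COP_R = T_C/(T_H − T_C) = 150.15/157.85 = 0.9512.
W = Q_C/COP_R = 7670/0.9512 = 8063 J.

W_in ≈ 8063 J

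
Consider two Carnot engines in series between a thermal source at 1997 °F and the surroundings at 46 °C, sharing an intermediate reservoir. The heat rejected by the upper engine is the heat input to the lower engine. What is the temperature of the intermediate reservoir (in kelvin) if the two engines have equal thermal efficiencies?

T_H = 1997 °F → (1997 − 32) × 5/9 = 1091.67 °C = 1364.82 K.
T_C = 46 °C → 46 + 273.15 = 319.15 K.
Equal efficiencies require 1 − T_m/T_H = 1 − T_C/T_m, i.e. T_m/T_H = T_C/T_m, so T_m = √(T_H·T_C) = √(1364.82 × 319.15) = 660 K.

T_m ≈ 660 K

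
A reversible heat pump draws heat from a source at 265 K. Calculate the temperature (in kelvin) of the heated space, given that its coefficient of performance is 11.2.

T_H ≈ 291 K

COP_HP = T_H/(T_H − T_C) ⇒ T_H = T_C·COP_HP/(COP_HP − 1) = 265.00 × 11.2/(11.2 − 1) = 291 K.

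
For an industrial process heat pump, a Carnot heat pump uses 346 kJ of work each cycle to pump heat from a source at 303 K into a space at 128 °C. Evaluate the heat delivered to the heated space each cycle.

T_H = 128 °C → 128 + 273.15 = 401.15 K.
Reversible heating COP: COP_HP = T_H/(T_H − T_C) = 401.15/98.15 = 4.0871.
Q_H = COP_HP · W = 4.0871 × 346 = 1414 kJ.

Q_H ≈ 1414 kJ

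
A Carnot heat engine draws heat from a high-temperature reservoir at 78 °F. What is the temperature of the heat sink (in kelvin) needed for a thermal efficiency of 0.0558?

T_H = 78 °F → (78 − 32) × 5/9 = 25.56 °C = 298.71 K.
From η = 1 − T_C/T_H, T_C = T_H·(1 − η) = 298.71 × (1 − 0.0558) = 282 K.

T_C ≈ 282 K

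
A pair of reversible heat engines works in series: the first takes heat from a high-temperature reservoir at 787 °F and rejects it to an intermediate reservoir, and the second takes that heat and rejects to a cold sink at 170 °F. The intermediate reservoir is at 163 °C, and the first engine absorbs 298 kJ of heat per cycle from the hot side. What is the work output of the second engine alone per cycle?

T_H = 787 °F → (787 − 32) × 5/9 = 419.44 °C = 692.59 K.
T_C = 170 °F → (170 − 32) × 5/9 = 76.67 °C = 349.82 K.
T_m = 163 °C → 163 + 273.15 = 436.15 K.
Heat entering the second stage: Q_m = Q_H·(T_m/T_H) = 298 × 436.15/692.59 = 187.7 kJ.
Second-stage efficiency η₂ = 1 − T_C/T_m = 1 − 349.82/436.15 = 0.1979, so W₂ = η₂·Q_m = 37.15 kJ.

W₂ ≈ 37.15 kJ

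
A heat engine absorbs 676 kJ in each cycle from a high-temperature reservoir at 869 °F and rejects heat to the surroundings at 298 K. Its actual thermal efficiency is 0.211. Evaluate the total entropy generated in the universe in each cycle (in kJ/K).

ΔS_univ ≈ 0.874 kJ/K

T_H = 869 °F → (869 − 32) × 5/9 = 465.00 °C = 738.15 K.
W = η·Q_H = 0.211 × 676 = 142.6 kJ, so Q_C = Q_H − W = 533.4 kJ.
Reservoir entropy changes: ΔS_H = −Q_H/T_H = −676/738.15 = -0.9158 kJ/K and ΔS_C = +Q_C/T_C = 533.4/298.00 = 1.790 kJ/K.
ΔS_univ = −Q_H/T_H + Q_C/T_C = 0.874 kJ/K (> 0, since η = 0.211 < η_Carnot = 0.596).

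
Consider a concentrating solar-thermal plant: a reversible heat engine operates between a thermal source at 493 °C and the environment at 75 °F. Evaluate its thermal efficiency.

η ≈ 0.612

T_H = 493 °C → 493 + 273.15 = 766.15 K.
T_C = 75 °F → (75 − 32) × 5/9 = 23.89 °C = 297.04 K.
Since the cycle is reversible, η = 1 − T_C/T_H = 1 − 297.04/766.15 = 0.612.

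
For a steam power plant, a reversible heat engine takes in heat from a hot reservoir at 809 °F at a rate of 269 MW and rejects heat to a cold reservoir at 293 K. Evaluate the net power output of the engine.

T_H = 809 °F → (809 − 32) × 5/9 = 431.67 °C = 704.82 K.
For a reversible engine, η = 1 − T_C/T_H = 1 − 293.00/704.82 = 0.5843.
W = η·Q_H = 0.5843 × 269 = 157 MW.

Ẇ ≈ 157 MW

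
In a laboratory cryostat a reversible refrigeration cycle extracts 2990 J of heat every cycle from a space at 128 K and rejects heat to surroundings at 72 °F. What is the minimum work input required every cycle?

W_in ≈ 3910 J

T_H = 72 °F → (72 − 32) × 5/9 = 22.22 °C = 295.37 K.
The reversible coefficient of performance is COP_R = T_C/(T_H − T_C) = 128.00/167.37 = 0.7648.
W = Q_C/COP_R = 2990/0.7648 = 3910 J.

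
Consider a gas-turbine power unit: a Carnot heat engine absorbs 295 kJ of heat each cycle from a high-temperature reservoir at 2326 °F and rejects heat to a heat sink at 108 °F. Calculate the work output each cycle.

W ≈ 235 kJ

T_H = 2326 °F → (2326 − 32) × 5/9 = 1274.44 °C = 1547.59 K.
T_C = 108 °F → (108 − 32) × 5/9 = 42.22 °C = 315.37 K.
The Carnot efficiency is η = 1 − T_C/T_H = 1 − 315.37/1547.59 = 0.7962.
W = η·Q_H = 0.7962 × 295 = 235 kJ.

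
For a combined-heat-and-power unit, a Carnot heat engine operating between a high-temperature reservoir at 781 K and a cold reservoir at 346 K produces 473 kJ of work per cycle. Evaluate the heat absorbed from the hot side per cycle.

Q_H ≈ 849.2 kJ

η_rev = 1 − T_C/T_H = 1 − 346.00/781.00 = 0.5570.
Q_H = W/η = 473/0.5570 = 849.2 kJ.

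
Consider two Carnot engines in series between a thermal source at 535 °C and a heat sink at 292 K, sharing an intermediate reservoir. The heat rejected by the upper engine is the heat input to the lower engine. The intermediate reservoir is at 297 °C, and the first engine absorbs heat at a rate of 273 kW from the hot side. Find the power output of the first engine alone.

Ẇ₁ ≈ 80.4 kW

T_H = 535 °C → 535 + 273.15 = 808.15 K.
T_m = 297 °C → 297 + 273.15 = 570.15 K.
First-stage efficiency η₁ = 1 − T_m/T_H = 1 − 570.15/808.15 = 0.2945.
W₁ = η₁·Q_H = 0.2945 × 273 = 80.4 kW.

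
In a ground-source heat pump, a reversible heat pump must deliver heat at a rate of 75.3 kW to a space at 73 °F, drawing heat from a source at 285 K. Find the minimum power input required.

T_H = 73 °F → (73 − 32) × 5/9 = 22.78 °C = 295.93 K.
The Carnot heat-pump COP is COP_HP = T_H/(T_H − T_C) = 295.93/10.93 = 27.0803.
W = Q_H/COP_HP = 75.3/27.0803 = 2.78 kW.

Ẇ_in ≈ 2.78 kW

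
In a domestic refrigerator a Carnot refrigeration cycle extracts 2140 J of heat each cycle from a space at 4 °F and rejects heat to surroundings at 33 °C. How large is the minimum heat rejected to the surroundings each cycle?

T_H = 33 °C → 33 + 273.15 = 306.15 K.
T_C = 4 °F → (4 − 32) × 5/9 = -15.56 °C = 257.59 K.
For a reversible cycle Q_H/Q_C = T_H/T_C, so Q_H = Q_C·T_H/T_C = 2140 × 306.15/257.59 = 2540 J.

Q_H ≈ 2540 J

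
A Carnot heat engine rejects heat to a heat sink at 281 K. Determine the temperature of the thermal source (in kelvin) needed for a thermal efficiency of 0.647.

T_H ≈ 796 K

From η = 1 − T_C/T_H, solving for T_H gives T_H = T_C/(1 − η) = 281.00/(1 − 0.647) = 796 K.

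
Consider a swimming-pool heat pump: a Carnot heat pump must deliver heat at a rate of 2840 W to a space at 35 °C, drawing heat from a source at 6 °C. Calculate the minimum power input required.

Ẇ_in ≈ 267 W

T_H = 35 °C → 35 + 273.15 = 308.15 K.
T_C = 6 °C → 6 + 273.15 = 279.15 K.
The Carnot heat-pump COP is COP_HP = T_H/(T_H − T_C) = 308.15/29.00 = 10.6259.
W = Q_H/COP_HP = 2840/10.6259 = 267 W.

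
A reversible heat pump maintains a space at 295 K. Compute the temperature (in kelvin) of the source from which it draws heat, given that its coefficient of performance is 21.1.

COP_HP = T_H/(T_H − T_C) ⇒ T_C = T_H·(COP_HP − 1)/COP_HP = 295.00 × (21.1 − 1)/21.1 = 281 K.

T_C ≈ 281 K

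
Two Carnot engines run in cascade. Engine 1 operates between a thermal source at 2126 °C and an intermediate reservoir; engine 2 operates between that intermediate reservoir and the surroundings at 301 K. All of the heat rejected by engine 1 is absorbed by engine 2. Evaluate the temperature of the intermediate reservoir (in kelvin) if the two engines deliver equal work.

T_H = 2126 °C → 2126 + 273.15 = 2399.15 K.
For reversible stages Q_m = Q_H·(T_m/T_H). Setting W₁ = Q_H(1 − T_m/T_H) equal to W₂ = Q_m(1 − T_C/T_m) = Q_H·(T_m − T_C)/T_H gives T_H − T_m = T_m − T_C, so T_m = (T_H + T_C)/2 = (2399.15 + 301.00)/2 = 1350 K.

T_m ≈ 1350 K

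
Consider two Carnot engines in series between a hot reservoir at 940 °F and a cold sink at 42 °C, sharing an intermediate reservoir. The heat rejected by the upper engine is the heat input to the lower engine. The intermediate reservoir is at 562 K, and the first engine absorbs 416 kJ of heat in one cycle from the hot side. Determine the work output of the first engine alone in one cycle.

T_H = 940 °F → (940 − 32) × 5/9 = 504.44 °C = 777.59 K.
T_C = 42 °C → 42 + 273.15 = 315.15 K.
First-stage efficiency η₁ = 1 − T_m/T_H = 1 − 562.00/777.59 = 0.2773.
W₁ = η₁·Q_H = 0.2773 × 416 = 115 kJ.

W₁ ≈ 115 kJ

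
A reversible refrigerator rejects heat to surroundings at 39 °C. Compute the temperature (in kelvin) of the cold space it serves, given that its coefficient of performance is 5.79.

T_C ≈ 266 K

T_H = 39 °C → 39 + 273.15 = 312.15 K.
COP_R = T_C/(T_H − T_C) ⇒ T_C = T_H·COP_R/(1 + COP_R) = 312.15 × 5.79/(1 + 5.79) = 266 K.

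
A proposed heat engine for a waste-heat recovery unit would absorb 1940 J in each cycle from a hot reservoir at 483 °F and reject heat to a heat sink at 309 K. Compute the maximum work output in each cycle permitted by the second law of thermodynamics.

T_H = 483 °F → (483 − 32) × 5/9 = 250.56 °C = 523.71 K.
By the Carnot theorem, η_max = 1 − T_C/T_H = 1 − 309.00/523.71 = 0.4100.
W_max = η_max · Q_H = 0.4100 × 1940 = 795.3 J.

W_max ≈ 795.3 J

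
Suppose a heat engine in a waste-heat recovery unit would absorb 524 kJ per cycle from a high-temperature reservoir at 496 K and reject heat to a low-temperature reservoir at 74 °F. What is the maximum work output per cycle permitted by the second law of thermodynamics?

T_C = 74 °F → (74 − 32) × 5/9 = 23.33 °C = 296.48 K.
By the Carnot theorem, η_max = 1 − T_C/T_H = 1 − 296.48/496.00 = 0.4023.
W_max = η_max · Q_H = 0.4023 × 524 = 210.8 kJ.

W_max ≈ 210.8 kJ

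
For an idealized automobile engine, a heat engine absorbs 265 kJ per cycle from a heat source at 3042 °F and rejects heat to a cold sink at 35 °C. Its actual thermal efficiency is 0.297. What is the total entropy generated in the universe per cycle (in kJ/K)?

T_H = 3042 °F → (3042 − 32) × 5/9 = 1672.22 °C = 1945.37 K.
T_C = 35 °C → 35 + 273.15 = 308.15 K.
W = η·Q_H = 0.297 × 265 = 78.70 kJ, so Q_C = Q_H − W = 186.3 kJ.
Reservoir entropy changes: ΔS_H = −Q_H/T_H = −265/1945.37 = -0.1362 kJ/K and ΔS_C = +Q_C/T_C = 186.3/308.15 = 0.6046 kJ/K.
ΔS_univ = −Q_H/T_H + Q_C/T_C = 0.468 kJ/K (> 0, since η = 0.297 < η_Carnot = 0.842).

ΔS_univ ≈ 0.468 kJ/K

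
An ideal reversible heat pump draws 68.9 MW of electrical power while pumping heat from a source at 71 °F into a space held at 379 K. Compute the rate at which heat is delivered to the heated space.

Q̇_H ≈ 310 MW

T_C = 71 °F → (71 − 32) × 5/9 = 21.67 °C = 294.82 K.
COP_HP = T_H/(T_H − T_C) = 379.00/84.18 = 4.5021.
Q_H = COP_HP · W = 4.5021 × 68.9 = 310 MW.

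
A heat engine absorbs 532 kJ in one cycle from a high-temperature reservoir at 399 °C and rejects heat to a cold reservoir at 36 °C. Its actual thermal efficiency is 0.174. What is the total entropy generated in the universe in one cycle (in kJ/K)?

T_H = 399 °C → 399 + 273.15 = 672.15 K.
T_C = 36 °C → 36 + 273.15 = 309.15 K.
W = η·Q_H = 0.174 × 532 = 92.57 kJ, so Q_C = Q_H − W = 439.4 kJ.
The hot reservoir loses entropy Q_H/T_H = 532/672.15 = 0.7915 kJ/K; the cold reservoir gains Q_C/T_C = 439.4/309.15 = 1.421 kJ/K.
ΔS_univ = −Q_H/T_H + Q_C/T_C = 0.6299 kJ/K (> 0, since η = 0.174 < η_Carnot = 0.540).

ΔS_univ ≈ 0.6299 kJ/K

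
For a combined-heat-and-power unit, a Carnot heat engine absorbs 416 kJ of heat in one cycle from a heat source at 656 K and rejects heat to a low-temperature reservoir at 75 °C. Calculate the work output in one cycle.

T_C = 75 °C → 75 + 273.15 = 348.15 K.
η_rev = 1 − T_C/T_H = 1 − 348.15/656.00 = 0.4693.
W = η·Q_H = 0.4693 × 416 = 195 kJ.

W ≈ 195 kJ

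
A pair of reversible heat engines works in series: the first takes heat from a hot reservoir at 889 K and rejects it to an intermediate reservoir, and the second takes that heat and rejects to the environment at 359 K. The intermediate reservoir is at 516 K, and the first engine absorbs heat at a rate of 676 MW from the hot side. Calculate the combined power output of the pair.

Ẇ_total ≈ 403.0 MW

Two reversible stages in series are equivalent to a single Carnot engine between T_H and T_C, so η_total = 1 − T_C/T_H = 1 − 359.00/889.00 = 0.5962.
W_total = η_total · Q_H = 0.5962 × 676 = 403.0 MW.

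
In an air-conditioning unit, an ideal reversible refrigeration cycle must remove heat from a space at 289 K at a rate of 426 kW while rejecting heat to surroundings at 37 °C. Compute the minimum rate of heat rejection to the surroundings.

Q̇_H ≈ 457 kW

T_H = 37 °C → 37 + 273.15 = 310.15 K.
For a reversible cycle Q_H/Q_C = T_H/T_C, so Q_H = Q_C·T_H/T_C = 426 × 310.15/289.00 = 457 kW.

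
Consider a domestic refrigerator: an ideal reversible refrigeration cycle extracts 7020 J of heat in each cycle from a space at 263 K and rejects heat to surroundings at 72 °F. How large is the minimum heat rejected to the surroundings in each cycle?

Q_H ≈ 7880 J

T_H = 72 °F → (72 − 32) × 5/9 = 22.22 °C = 295.37 K.
For a reversible cycle Q_H/Q_C = T_H/T_C, so Q_H = Q_C·T_H/T_C = 7020 × 295.37/263.00 = 7880 J.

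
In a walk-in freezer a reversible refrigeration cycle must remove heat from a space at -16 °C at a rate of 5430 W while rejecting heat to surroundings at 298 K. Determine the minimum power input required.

Ẇ_in ≈ 863 W

T_C = -16 °C → -16 + 273.15 = 257.15 K.
The reversible coefficient of performance is COP_R = T_C/(T_H − T_C) = 257.15/40.85 = 6.2950.
W = Q_C/COP_R = 5430/6.2950 = 863 W.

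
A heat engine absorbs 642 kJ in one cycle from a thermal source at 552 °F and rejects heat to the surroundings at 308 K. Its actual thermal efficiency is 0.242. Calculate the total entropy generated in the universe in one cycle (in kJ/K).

ΔS_univ ≈ 0.4377 kJ/K

T_H = 552 °F → (552 − 32) × 5/9 = 288.89 °C = 562.04 K.
W = η·Q_H = 0.242 × 642 = 155.4 kJ, so Q_C = Q_H − W = 486.6 kJ.
Reservoir entropy changes: ΔS_H = −Q_H/T_H = −642/562.04 = -1.142 kJ/K and ΔS_C = +Q_C/T_C = 486.6/308.00 = 1.580 kJ/K.
ΔS_univ = −Q_H/T_H + Q_C/T_C = 0.4377 kJ/K (> 0, since η = 0.242 < η_Carnot = 0.452).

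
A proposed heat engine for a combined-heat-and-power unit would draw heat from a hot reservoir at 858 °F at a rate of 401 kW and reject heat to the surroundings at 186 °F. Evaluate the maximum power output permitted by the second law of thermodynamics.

Ẇ_max ≈ 205 kW

T_H = 858 °F → (858 − 32) × 5/9 = 458.89 °C = 732.04 K.
T_C = 186 °F → (186 − 32) × 5/9 = 85.56 °C = 358.71 K.
The second-law ceiling is the Carnot efficiency, η_max = 1 − T_C/T_H = 1 − 358.71/732.04 = 0.5100.
W_max = η_max · Q_H = 0.5100 × 401 = 205 kW.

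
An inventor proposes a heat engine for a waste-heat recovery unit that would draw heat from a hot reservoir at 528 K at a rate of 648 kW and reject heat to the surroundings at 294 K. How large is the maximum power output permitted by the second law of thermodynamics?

Ẇ_max ≈ 287.2 kW

No engine can exceed the Carnot limit: η_max = 1 − T_C/T_H = 1 − 294.00/528.00 = 0.4432.
W_max = η_max · Q_H = 0.4432 × 648 = 287.2 kW.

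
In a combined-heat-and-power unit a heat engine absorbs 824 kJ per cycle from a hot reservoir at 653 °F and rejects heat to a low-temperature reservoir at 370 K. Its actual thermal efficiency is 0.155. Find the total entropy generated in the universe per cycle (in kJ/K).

T_H = 653 °F → (653 − 32) × 5/9 = 345.00 °C = 618.15 K.
W = η·Q_H = 0.155 × 824 = 127.7 kJ, so Q_C = Q_H − W = 696.3 kJ.
The hot reservoir loses entropy Q_H/T_H = 824/618.15 = 1.333 kJ/K; the cold reservoir gains Q_C/T_C = 696.3/370.00 = 1.882 kJ/K.
ΔS_univ = −Q_H/T_H + Q_C/T_C = 0.5488 kJ/K (> 0, since η = 0.155 < η_Carnot = 0.401).

ΔS_univ ≈ 0.5488 kJ/K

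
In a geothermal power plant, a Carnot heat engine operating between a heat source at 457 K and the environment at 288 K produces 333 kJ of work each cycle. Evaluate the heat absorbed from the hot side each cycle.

Q_H ≈ 900 kJ

The Carnot efficiency is η = 1 − T_C/T_H = 1 − 288.00/457.00 = 0.3698.
Q_H = W/η = 333/0.3698 = 900 kJ.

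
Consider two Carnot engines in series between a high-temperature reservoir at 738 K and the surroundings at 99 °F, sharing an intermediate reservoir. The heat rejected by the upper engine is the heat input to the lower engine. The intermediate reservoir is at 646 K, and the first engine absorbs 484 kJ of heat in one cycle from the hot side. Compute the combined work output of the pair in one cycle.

W_total ≈ 280.4 kJ

T_C = 99 °F → (99 − 32) × 5/9 = 37.22 °C = 310.37 K.
Two reversible stages in series are equivalent to a single Carnot engine between T_H and T_C, so η_total = 1 − T_C/T_H = 1 − 310.37/738.00 = 0.5794.
W_total = η_total · Q_H = 0.5794 × 484 = 280.4 kJ.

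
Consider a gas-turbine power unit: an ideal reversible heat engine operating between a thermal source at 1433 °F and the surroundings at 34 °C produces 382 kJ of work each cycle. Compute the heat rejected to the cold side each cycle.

Q_C ≈ 158 kJ

T_H = 1433 °F → (1433 − 32) × 5/9 = 778.33 °C = 1051.48 K.
T_C = 34 °C → 34 + 273.15 = 307.15 K.
For a reversible engine, η = 1 − T_C/T_H = 1 − 307.15/1051.48 = 0.7079.
Since Q_C/Q_H = T_C/T_H and Q_H = W/η, Q_C = W·T_C/(T_H − T_C) = 382 × 307.15/744.33 = 158 kJ.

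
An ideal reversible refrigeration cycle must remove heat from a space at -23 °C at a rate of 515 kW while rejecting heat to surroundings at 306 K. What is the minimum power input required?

T_C = -23 °C → -23 + 273.15 = 250.15 K.
The reversible coefficient of performance is COP_R = T_C/(T_H − T_C) = 250.15/55.85 = 4.4790.
W = Q_C/COP_R = 515/4.4790 = 115 kW.

Ẇ_in ≈ 115 kW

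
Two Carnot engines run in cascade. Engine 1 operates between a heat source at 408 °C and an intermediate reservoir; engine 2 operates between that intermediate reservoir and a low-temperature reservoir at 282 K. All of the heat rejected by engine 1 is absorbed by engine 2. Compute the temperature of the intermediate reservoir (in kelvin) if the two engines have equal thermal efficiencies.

T_m ≈ 438 K

T_H = 408 °C → 408 + 273.15 = 681.15 K.
Equal efficiencies require 1 − T_m/T_H = 1 − T_C/T_m, i.e. T_m/T_H = T_C/T_m, so T_m = √(T_H·T_C) = √(681.15 × 282.00) = 438 K.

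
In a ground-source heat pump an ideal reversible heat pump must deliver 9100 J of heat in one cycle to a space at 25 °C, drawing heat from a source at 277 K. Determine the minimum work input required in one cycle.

W_in ≈ 646 J

T_H = 25 °C → 25 + 273.15 = 298.15 K.
Reversible heating COP: COP_HP = T_H/(T_H − T_C) = 298.15/21.15 = 14.0969.
W = Q_H/COP_HP = 9100/14.0969 = 646 J.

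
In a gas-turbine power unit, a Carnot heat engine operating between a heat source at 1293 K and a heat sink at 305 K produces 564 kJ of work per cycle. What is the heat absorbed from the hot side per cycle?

Q_H ≈ 738 kJ

Carnot efficiency: η = 1 − T_C/T_H = 1 − 305.00/1293.00 = 0.7641.
Q_H = W/η = 564/0.7641 = 738 kJ.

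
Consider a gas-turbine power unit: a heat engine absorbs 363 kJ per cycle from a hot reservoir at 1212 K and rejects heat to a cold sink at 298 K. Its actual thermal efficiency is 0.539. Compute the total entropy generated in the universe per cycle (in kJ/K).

ΔS_univ ≈ 0.262 kJ/K

W = η·Q_H = 0.539 × 363 = 195.7 kJ, so Q_C = Q_H − W = 167.3 kJ.
Reservoir entropy changes: ΔS_H = −Q_H/T_H = −363/1212.00 = -0.2995 kJ/K and ΔS_C = +Q_C/T_C = 167.3/298.00 = 0.5616 kJ/K.
ΔS_univ = −Q_H/T_H + Q_C/T_C = 0.262 kJ/K (> 0, since η = 0.539 < η_Carnot = 0.754).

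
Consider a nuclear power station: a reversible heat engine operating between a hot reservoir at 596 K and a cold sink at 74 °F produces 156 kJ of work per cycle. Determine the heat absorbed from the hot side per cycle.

Q_H ≈ 310 kJ

T_C = 74 °F → (74 − 32) × 5/9 = 23.33 °C = 296.48 K.
The Carnot efficiency is η = 1 − T_C/T_H = 1 − 296.48/596.00 = 0.5025.
Q_H = W/η = 156/0.5025 = 310 kJ.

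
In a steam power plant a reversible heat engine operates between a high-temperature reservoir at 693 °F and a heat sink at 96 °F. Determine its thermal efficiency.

η ≈ 0.518

T_H = 693 °F → (693 − 32) × 5/9 = 367.22 °C = 640.37 K.
T_C = 96 °F → (96 − 32) × 5/9 = 35.56 °C = 308.71 K.
η_rev = 1 − T_C/T_H = 1 − 308.71/640.37 = 0.518.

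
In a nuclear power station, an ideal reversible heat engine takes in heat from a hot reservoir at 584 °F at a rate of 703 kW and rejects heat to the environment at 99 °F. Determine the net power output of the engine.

Ẇ ≈ 326.7 kW

T_H = 584 °F → (584 − 32) × 5/9 = 306.67 °C = 579.82 K.
T_C = 99 °F → (99 − 32) × 5/9 = 37.22 °C = 310.37 K.
η_rev = 1 − T_C/T_H = 1 − 310.37/579.82 = 0.4647.
W = η·Q_H = 0.4647 × 703 = 326.7 kW.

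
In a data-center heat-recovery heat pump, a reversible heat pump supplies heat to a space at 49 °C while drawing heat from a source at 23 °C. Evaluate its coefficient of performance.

COP_HP ≈ 12.39

T_H = 49 °C → 49 + 273.15 = 322.15 K.
T_C = 23 °C → 23 + 273.15 = 296.15 K.
Reversible heating COP: COP_HP = T_H/(T_H − T_C) = 322.15/(322.15 − 296.15) = 12.39.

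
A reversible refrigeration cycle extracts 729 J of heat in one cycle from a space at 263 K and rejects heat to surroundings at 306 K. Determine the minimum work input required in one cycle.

Carnot COP: COP_R = T_C/(T_H − T_C) = 263.00/43.00 = 6.1163.
W = Q_C/COP_R = 729/6.1163 = 119 J.

W_in ≈ 119 J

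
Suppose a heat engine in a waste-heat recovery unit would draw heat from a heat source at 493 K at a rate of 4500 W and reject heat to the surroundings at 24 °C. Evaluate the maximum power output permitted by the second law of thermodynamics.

T_C = 24 °C → 24 + 273.15 = 297.15 K.
By the Carnot theorem, η_max = 1 − T_C/T_H = 1 − 297.15/493.00 = 0.3973.
W_max = η_max · Q_H = 0.3973 × 4500 = 1790 W.

Ẇ_max ≈ 1790 W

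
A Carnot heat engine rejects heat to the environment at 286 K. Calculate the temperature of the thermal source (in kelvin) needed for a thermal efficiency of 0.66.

T_H ≈ 841 K

From η = 1 − T_C/T_H, solving for T_H gives T_H = T_C/(1 − η) = 286.00/(1 − 0.66) = 841 K.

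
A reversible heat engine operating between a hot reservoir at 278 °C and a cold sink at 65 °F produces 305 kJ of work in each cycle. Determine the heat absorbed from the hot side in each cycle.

T_H = 278 °C → 278 + 273.15 = 551.15 K.
T_C = 65 °F → (65 − 32) × 5/9 = 18.33 °C = 291.48 K.
η_rev = 1 − T_C/T_H = 1 − 291.48/551.15 = 0.4711.
Q_H = W/η = 305/0.4711 = 647 kJ.

Q_H ≈ 647 kJ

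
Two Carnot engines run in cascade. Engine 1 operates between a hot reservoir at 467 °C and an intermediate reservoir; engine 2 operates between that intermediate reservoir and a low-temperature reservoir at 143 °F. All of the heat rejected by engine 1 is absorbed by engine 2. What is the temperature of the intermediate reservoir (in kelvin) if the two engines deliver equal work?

T_m ≈ 537 K

T_H = 467 °C → 467 + 273.15 = 740.15 K.
T_C = 143 °F → (143 − 32) × 5/9 = 61.67 °C = 334.82 K.
For reversible stages Q_m = Q_H·(T_m/T_H). Setting W₁ = Q_H(1 − T_m/T_H) equal to W₂ = Q_m(1 − T_C/T_m) = Q_H·(T_m − T_C)/T_H gives T_H − T_m = T_m − T_C, so T_m = (T_H + T_C)/2 = (740.15 + 334.82)/2 = 537 K.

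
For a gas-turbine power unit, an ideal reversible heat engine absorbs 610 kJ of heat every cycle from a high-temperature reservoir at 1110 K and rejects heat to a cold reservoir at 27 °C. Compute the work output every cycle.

T_C = 27 °C → 27 + 273.15 = 300.15 K.
The Carnot efficiency is η = 1 − T_C/T_H = 1 − 300.15/1110.00 = 0.7296.
W = η·Q_H = 0.7296 × 610 = 445 kJ.

W ≈ 445 kJ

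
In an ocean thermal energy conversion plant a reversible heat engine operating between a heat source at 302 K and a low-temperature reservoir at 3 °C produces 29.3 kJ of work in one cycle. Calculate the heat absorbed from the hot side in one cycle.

T_C = 3 °C → 3 + 273.15 = 276.15 K.
η_rev = 1 − T_C/T_H = 1 − 276.15/302.00 = 0.0856.
Q_H = W/η = 29.3/0.0856 = 342 kJ.

Q_H ≈ 342 kJ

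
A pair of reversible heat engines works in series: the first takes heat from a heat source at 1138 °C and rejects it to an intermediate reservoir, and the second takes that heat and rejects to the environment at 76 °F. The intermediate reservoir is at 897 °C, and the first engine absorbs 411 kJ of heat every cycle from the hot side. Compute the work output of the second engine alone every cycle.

T_H = 1138 °C → 1138 + 273.15 = 1411.15 K.
T_C = 76 °F → (76 − 32) × 5/9 = 24.44 °C = 297.59 K.
T_m = 897 °C → 897 + 273.15 = 1170.15 K.
Heat entering the second stage: Q_m = Q_H·(T_m/T_H) = 411 × 1170.15/1411.15 = 341 kJ.
Second-stage efficiency η₂ = 1 − T_C/T_m = 1 − 297.59/1170.15 = 0.7457, so W₂ = η₂·Q_m = 254 kJ.

W₂ ≈ 254 kJ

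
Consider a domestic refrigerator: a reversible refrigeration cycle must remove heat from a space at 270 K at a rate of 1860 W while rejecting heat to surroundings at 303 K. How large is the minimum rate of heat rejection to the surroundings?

For a reversible cycle Q_H/Q_C = T_H/T_C, so Q_H = Q_C·T_H/T_C = 1860 × 303.00/270.00 = 2090 W.

Q̇_H ≈ 2090 W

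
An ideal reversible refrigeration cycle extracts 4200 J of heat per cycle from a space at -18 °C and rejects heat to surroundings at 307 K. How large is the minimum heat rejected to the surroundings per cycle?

T_C = -18 °C → -18 + 273.15 = 255.15 K.
For a reversible cycle Q_H/Q_C = T_H/T_C, so Q_H = Q_C·T_H/T_C = 4200 × 307.00/255.15 = 5050 J.

Q_H ≈ 5050 J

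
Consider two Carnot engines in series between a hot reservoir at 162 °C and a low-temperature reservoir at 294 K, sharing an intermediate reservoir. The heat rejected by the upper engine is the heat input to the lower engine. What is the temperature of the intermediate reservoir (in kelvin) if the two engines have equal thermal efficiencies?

T_m ≈ 358 K

T_H = 162 °C → 162 + 273.15 = 435.15 K.
Equal efficiencies require 1 − T_m/T_H = 1 − T_C/T_m, i.e. T_m/T_H = T_C/T_m, so T_m = √(T_H·T_C) = √(435.15 × 294.00) = 358 K.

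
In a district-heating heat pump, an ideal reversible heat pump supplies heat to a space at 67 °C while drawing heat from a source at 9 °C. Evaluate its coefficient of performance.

T_H = 67 °C → 67 + 273.15 = 340.15 K.
T_C = 9 °C → 9 + 273.15 = 282.15 K.
The Carnot heat-pump COP is COP_HP = T_H/(T_H − T_C) = 340.15/(340.15 − 282.15) = 5.86.

COP_HP ≈ 5.86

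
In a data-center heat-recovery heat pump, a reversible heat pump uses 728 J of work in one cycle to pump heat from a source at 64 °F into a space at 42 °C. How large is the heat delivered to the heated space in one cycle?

T_H = 42 °C → 42 + 273.15 = 315.15 K.
T_C = 64 °F → (64 − 32) × 5/9 = 17.78 °C = 290.93 K.
The Carnot heat-pump COP is COP_HP = T_H/(T_H − T_C) = 315.15/24.22 = 13.0108.
Q_H = COP_HP · W = 13.0108 × 728 = 9472 J.

Q_H ≈ 9472 J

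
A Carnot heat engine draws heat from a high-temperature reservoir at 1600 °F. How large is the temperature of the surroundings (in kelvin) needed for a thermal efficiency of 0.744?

T_C ≈ 293 K

T_H = 1600 °F → (1600 − 32) × 5/9 = 871.11 °C = 1144.26 K.
From η = 1 − T_C/T_H, T_C = T_H·(1 − η) = 1144.26 × (1 − 0.744) = 293 K.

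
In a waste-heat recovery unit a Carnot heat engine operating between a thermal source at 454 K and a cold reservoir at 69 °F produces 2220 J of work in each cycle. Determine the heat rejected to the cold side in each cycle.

T_C = 69 °F → (69 − 32) × 5/9 = 20.56 °C = 293.71 K.
Carnot efficiency: η = 1 − T_C/T_H = 1 − 293.71/454.00 = 0.3531.
Since Q_C/Q_H = T_C/T_H and Q_H = W/η, Q_C = W·T_C/(T_H − T_C) = 2220 × 293.71/160.29 = 4070 J.

Q_C ≈ 4070 J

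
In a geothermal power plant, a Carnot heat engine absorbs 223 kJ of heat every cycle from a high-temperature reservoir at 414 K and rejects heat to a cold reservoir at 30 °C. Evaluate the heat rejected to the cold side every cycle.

T_C = 30 °C → 30 + 273.15 = 303.15 K.
η_rev = 1 − T_C/T_H = 1 − 303.15/414.00 = 0.2678.
For a reversible cycle Q_C/Q_H = T_C/T_H, so Q_C = 223 × 303.15/414.00 = 163 kJ.

Q_C ≈ 163 kJ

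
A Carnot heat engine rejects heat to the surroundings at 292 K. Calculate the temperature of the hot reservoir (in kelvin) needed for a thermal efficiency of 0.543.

From η = 1 − T_C/T_H, solving for T_H gives T_H = T_C/(1 − η) = 292.00/(1 − 0.543) = 639 K.

T_H ≈ 639 K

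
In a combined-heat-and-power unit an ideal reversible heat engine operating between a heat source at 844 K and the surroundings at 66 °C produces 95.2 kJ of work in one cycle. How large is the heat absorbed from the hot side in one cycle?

T_C = 66 °C → 66 + 273.15 = 339.15 K.
For a reversible engine, η = 1 − T_C/T_H = 1 − 339.15/844.00 = 0.5982.
Q_H = W/η = 95.2/0.5982 = 159 kJ.

Q_H ≈ 159 kJ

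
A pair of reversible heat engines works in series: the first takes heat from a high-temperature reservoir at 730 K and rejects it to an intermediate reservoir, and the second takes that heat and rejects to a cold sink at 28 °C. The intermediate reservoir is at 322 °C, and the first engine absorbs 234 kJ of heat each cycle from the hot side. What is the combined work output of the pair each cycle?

T_C = 28 °C → 28 + 273.15 = 301.15 K.
Two reversible stages in series are equivalent to a single Carnot engine between T_H and T_C, so η_total = 1 − T_C/T_H = 1 − 301.15/730.00 = 0.5875.
W_total = η_total · Q_H = 0.5875 × 234 = 137 kJ.

W_total ≈ 137 kJ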